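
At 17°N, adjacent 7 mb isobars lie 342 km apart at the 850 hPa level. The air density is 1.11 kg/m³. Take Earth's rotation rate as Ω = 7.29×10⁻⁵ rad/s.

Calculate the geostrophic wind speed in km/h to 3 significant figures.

Coriolis parameter at 17°N:
f = 2Ω sin φ = 2 × 7.29×10⁻⁵ × sin 17° = 4.26×10⁻⁵ s⁻¹
Pressure gradient: |∂P/∂n| = 700 Pa / 342000 m = 2.05×10⁻³ Pa/m
Geostrophic balance (pressure-gradient force = Coriolis force):
V_g = (1/(fρ)) |∂P/∂n| = 2.05×10⁻³ / (4.26×10⁻⁵ × 1.11) = 43.3 m/s
Converting: 43.3 m/s × 3.6 = 156 km/h

156 km/h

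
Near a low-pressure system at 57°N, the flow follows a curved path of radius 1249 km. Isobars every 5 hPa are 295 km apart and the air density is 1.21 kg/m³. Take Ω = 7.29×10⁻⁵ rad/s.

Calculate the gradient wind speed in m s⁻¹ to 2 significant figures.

11 m s⁻¹

Coriolis parameter at 57°N:
f = 2Ω sin φ = 2 × 7.29×10⁻⁵ × sin 57° = 1.22×10⁻⁴ s⁻¹
Pressure gradient: |∂P/∂n| = 500 Pa / 295000 m = 1.69×10⁻³ Pa/m
Geostrophic speed: V_g = |∂P/∂n|/(fρ) = 1.69×10⁻³/(1.22×10⁻⁴ × 1.21) = 11.5 m/s
Around a low, centrifugal force acts outward with Coriolis, so pressure-gradient force balances both:
(1/ρ)|∂P/∂n| = fV + V²/R  →  V² + fR·V − fR·V_g = 0
With fR = 1.22×10⁻⁴ × 1249×10³ m = 153 m/s:
V = [−fR + √((fR)² + 4 fR V_g)]/2 = [−153 + √(153² + 4×153×11.5)]/2 = 10.7 m/s
Subgeostrophic (V < V_g = 11.5 m/s), as expected around a low.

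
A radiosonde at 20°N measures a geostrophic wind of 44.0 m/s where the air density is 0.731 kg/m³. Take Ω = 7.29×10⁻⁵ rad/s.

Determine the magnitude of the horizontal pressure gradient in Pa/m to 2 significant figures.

1.6×10⁻³ Pa/m

Coriolis parameter at 20°N:
f = 2Ω sin φ = 2 × 7.29×10⁻⁵ × sin 20° = 4.99×10⁻⁵ s⁻¹
Geostrophic balance rearranged: |∂P/∂n| = f ρ V_g
|∂P/∂n| = 4.99×10⁻⁵ × 0.731 × 44.0 = 1.60×10⁻³ Pa/m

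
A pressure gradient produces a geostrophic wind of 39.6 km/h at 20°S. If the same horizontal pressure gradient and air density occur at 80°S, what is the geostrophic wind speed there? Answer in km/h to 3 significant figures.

13.8 km/h

With the same pressure gradient and density, V_g ∝ 1/f ∝ 1/sin φ.
V₂ = V₁ · sin φ₁ / sin φ₂ = 39.6 × sin 20° / sin 80°
V₂ = 39.6 × 0.3420/0.9848 = 13.8 km/h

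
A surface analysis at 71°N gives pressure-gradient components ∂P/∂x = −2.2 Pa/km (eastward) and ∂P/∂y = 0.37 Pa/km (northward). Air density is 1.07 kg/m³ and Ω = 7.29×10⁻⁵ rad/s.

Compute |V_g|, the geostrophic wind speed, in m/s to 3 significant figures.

Coriolis parameter at 71°N:
f = 2Ω sin φ = 2 × 7.29×10⁻⁵ × sin 71° = 1.38×10⁻⁴ s⁻¹
Component geostrophic relations (x east, y north):
u_g = −(1/(fρ)) ∂P/∂y,  v_g = (1/(fρ)) ∂P/∂x
u_g = −(0.37×10⁻³)/(1.38×10⁻⁴ × 1.07) = −2.51 m/s;  v_g = (−2.2×10⁻³)/(1.38×10⁻⁴ × 1.07) = −14.9 m/s
|V_g| = √(u_g² + v_g²) = 15.1 m/s

15.1 m/s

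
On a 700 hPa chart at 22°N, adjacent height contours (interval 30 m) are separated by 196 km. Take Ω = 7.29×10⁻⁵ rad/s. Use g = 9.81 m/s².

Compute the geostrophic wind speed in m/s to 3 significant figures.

Coriolis parameter at 22°N:
f = 2Ω sin φ = 2 × 7.29×10⁻⁵ × sin 22° = 5.46×10⁻⁵ s⁻¹
Height gradient: |∂Z/∂n| = 30 m / 196000 m = 1.53×10⁻⁴
On a pressure surface, geostrophic balance gives V_g = (g/f)|∂Z/∂n|:
V_g = 9.81 × 1.53×10⁻⁴ / 5.46×10⁻⁵ = 27.5 m/s

27.5 m/s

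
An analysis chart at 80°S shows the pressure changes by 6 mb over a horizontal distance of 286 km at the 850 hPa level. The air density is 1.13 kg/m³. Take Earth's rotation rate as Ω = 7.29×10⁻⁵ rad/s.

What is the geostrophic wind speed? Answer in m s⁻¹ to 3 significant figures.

Coriolis parameter at 80°S:
f = 2Ω sin φ = 2 × 7.29×10⁻⁵ × sin 80° = 1.44×10⁻⁴ s⁻¹
Pressure gradient: |∂P/∂n| = 600 Pa / 286000 m = 2.10×10⁻³ Pa/m
Geostrophic balance (pressure-gradient force = Coriolis force):
V_g = (1/(fρ)) |∂P/∂n| = 2.10×10⁻³ / (1.44×10⁻⁴ × 1.13) = 12.9 m/s

12.9 m s⁻¹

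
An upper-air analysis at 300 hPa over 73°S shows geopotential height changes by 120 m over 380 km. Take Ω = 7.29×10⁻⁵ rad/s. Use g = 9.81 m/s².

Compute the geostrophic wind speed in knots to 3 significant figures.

43.2 knots

Coriolis parameter at 73°S:
f = 2Ω sin φ = 2 × 7.29×10⁻⁵ × sin 73° = 1.39×10⁻⁴ s⁻¹
Height gradient: |∂Z/∂n| = 120 m / 380000 m = 3.16×10⁻⁴
On a pressure surface, geostrophic balance gives V_g = (g/f)|∂Z/∂n|:
V_g = 9.81 × 3.16×10⁻⁴ / 1.39×10⁻⁴ = 22.2 m/s
Converting: 22.2 m/s × 1.944 = 43.2 knots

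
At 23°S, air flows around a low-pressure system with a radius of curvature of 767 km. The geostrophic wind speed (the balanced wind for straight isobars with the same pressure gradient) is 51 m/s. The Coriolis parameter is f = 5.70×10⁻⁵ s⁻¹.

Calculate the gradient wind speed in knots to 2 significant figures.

59 knots

Around a low, centrifugal force acts outward with Coriolis, so pressure-gradient force balances both:
(1/ρ)|∂P/∂n| = fV + V²/R  →  V² + fR·V − fR·V_g = 0
With fR = 5.70×10⁻⁵ × 767×10³ m = 43.7 m/s:
V = [−fR + √((fR)² + 4 fR V_g)]/2 = [−43.7 + √(43.7² + 4×43.7×51)]/2 = 30.2 m/s
Subgeostrophic (V < V_g = 51 m/s), as expected around a low.
Converting: 30.2 m/s × 1.944 = 59 knots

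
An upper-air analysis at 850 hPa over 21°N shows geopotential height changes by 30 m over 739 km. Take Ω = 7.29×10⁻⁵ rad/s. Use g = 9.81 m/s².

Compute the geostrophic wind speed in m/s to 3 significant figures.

7.62 m/s

Coriolis parameter at 21°N:
f = 2Ω sin φ = 2 × 7.29×10⁻⁵ × sin 21° = 5.23×10⁻⁵ s⁻¹
Height gradient: |∂Z/∂n| = 30 m / 739000 m = 4.06×10⁻⁵
On a pressure surface, geostrophic balance gives V_g = (g/f)|∂Z/∂n|:
V_g = 9.81 × 4.06×10⁻⁵ / 5.23×10⁻⁵ = 7.62 m/s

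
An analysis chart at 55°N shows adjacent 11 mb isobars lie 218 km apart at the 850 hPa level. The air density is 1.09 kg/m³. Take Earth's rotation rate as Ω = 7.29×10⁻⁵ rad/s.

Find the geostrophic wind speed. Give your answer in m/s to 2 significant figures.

Coriolis parameter at 55°N:
f = 2Ω sin φ = 2 × 7.29×10⁻⁵ × sin 55° = 1.19×10⁻⁴ s⁻¹
Pressure gradient: |∂P/∂n| = 1100 Pa / 218000 m = 5.05×10⁻³ Pa/m
Geostrophic balance (pressure-gradient force = Coriolis force):
V_g = (1/(fρ)) |∂P/∂n| = 5.05×10⁻³ / (1.19×10⁻⁴ × 1.09) = 38.8 m/s

39 m/s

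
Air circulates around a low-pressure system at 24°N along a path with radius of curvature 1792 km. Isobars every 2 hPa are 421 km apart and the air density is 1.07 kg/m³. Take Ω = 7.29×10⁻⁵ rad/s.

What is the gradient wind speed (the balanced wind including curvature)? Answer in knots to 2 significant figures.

14 knots

Coriolis parameter at 24°N:
f = 2Ω sin φ = 2 × 7.29×10⁻⁵ × sin 24° = 5.93×10⁻⁵ s⁻¹
Pressure gradient: |∂P/∂n| = 200 Pa / 421000 m = 4.75×10⁻⁴ Pa/m
Geostrophic speed: V_g = |∂P/∂n|/(fρ) = 4.75×10⁻⁴/(5.93×10⁻⁵ × 1.07) = 7.49 m/s
Around a low, centrifugal force acts outward with Coriolis, so pressure-gradient force balances both:
(1/ρ)|∂P/∂n| = fV + V²/R  →  V² + fR·V − fR·V_g = 0
With fR = 5.93×10⁻⁵ × 1792×10³ m = 106 m/s:
V = [−fR + √((fR)² + 4 fR V_g)]/2 = [−106 + √(106² + 4×106×7.49)]/2 = 7.02 m/s
Subgeostrophic (V < V_g = 7.49 m/s), as expected around a low.
Converting: 7.02 m/s × 1.944 = 14 knots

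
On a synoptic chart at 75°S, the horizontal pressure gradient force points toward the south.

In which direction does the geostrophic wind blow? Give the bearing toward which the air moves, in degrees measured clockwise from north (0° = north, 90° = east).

The pressure-gradient force points toward the south (bearing 180°).
Geostrophic balance: in the Southern Hemisphere the Coriolis force deflects motion to the left, so the geostrophic wind blows 90° to the left of the pressure-gradient force (low pressure on the right).
Rotating 180° by 90° counterclockwise gives 090° — the wind blows toward the east.

090°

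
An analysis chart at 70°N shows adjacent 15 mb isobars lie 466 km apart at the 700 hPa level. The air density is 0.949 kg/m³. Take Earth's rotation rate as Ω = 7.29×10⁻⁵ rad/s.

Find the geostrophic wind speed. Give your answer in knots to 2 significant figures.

48 knots

Coriolis parameter at 70°N:
f = 2Ω sin φ = 2 × 7.29×10⁻⁵ × sin 70° = 1.37×10⁻⁴ s⁻¹
Pressure gradient: |∂P/∂n| = 1500 Pa / 466000 m = 3.22×10⁻³ Pa/m
Geostrophic balance (pressure-gradient force = Coriolis force):
V_g = (1/(fρ)) |∂P/∂n| = 3.22×10⁻³ / (1.37×10⁻⁴ × 0.949) = 24.8 m/s
Converting: 24.8 m/s × 1.944 = 48 knots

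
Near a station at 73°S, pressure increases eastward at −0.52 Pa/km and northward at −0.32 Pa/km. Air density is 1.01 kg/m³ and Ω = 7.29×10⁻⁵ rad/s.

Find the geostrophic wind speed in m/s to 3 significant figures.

Coriolis parameter at 73°S:
f = 2Ω sin φ = 2 × 7.29×10⁻⁵ × sin 73° = 1.39×10⁻⁴ s⁻¹
In the Southern Hemisphere f is negative: f = −1.39×10⁻⁴ s⁻¹.
Component geostrophic relations (x east, y north):
u_g = −(1/(fρ)) ∂P/∂y,  v_g = (1/(fρ)) ∂P/∂x
u_g = −(−0.32×10⁻³)/(−1.39×10⁻⁴ × 1.01) = −2.27 m/s;  v_g = (−0.52×10⁻³)/(−1.39×10⁻⁴ × 1.01) = 3.69 m/s
|V_g| = √(u_g² + v_g²) = 4.34 m/s

4.34 m/s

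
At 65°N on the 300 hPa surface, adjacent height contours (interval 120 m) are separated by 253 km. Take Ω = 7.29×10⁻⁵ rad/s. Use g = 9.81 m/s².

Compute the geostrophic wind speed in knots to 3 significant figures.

Coriolis parameter at 65°N:
f = 2Ω sin φ = 2 × 7.29×10⁻⁵ × sin 65° = 1.32×10⁻⁴ s⁻¹
Height gradient: |∂Z/∂n| = 120 m / 253000 m = 4.74×10⁻⁴
On a pressure surface, geostrophic balance gives V_g = (g/f)|∂Z/∂n|:
V_g = 9.81 × 4.74×10⁻⁴ / 1.32×10⁻⁴ = 35.2 m/s
Converting: 35.2 m/s × 1.944 = 68.4 knots

68.4 knots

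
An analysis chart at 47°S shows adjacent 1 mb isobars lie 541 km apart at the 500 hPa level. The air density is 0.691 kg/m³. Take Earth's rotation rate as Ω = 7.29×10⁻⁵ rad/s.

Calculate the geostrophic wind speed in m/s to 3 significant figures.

2.51 m/s

Coriolis parameter at 47°S:
f = 2Ω sin φ = 2 × 7.29×10⁻⁵ × sin 47° = 1.07×10⁻⁴ s⁻¹
Pressure gradient: |∂P/∂n| = 100 Pa / 541000 m = 1.85×10⁻⁴ Pa/m
Geostrophic balance (pressure-gradient force = Coriolis force):
V_g = (1/(fρ)) |∂P/∂n| = 1.85×10⁻⁴ / (1.07×10⁻⁴ × 0.691) = 2.51 m/s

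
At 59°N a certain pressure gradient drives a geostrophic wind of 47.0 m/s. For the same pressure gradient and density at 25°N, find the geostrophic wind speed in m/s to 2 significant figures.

95 m/s

With the same pressure gradient and density, V_g ∝ 1/f ∝ 1/sin φ.
V₂ = V₁ · sin φ₁ / sin φ₂ = 47.0 × sin 59° / sin 25°
V₂ = 47.0 × 0.8572/0.4226 = 95 m/s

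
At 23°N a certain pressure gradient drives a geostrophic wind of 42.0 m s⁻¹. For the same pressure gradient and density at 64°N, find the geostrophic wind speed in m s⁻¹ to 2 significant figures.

18 m s⁻¹

With the same pressure gradient and density, V_g ∝ 1/f ∝ 1/sin φ.
V₂ = V₁ · sin φ₁ / sin φ₂ = 42.0 × sin 23° / sin 64°
V₂ = 42.0 × 0.3907/0.8988 = 18 m s⁻¹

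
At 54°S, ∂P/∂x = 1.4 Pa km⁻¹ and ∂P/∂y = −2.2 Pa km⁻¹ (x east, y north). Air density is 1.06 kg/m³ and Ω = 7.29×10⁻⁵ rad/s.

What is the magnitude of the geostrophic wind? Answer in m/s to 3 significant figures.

20.9 m/s

Coriolis parameter at 54°S:
f = 2Ω sin φ = 2 × 7.29×10⁻⁵ × sin 54° = 1.18×10⁻⁴ s⁻¹
In the Southern Hemisphere f is negative: f = −1.18×10⁻⁴ s⁻¹.
Component geostrophic relations (x east, y north):
u_g = −(1/(fρ)) ∂P/∂y,  v_g = (1/(fρ)) ∂P/∂x
u_g = −(−2.2×10⁻³)/(−1.18×10⁻⁴ × 1.06) = −17.6 m/s;  v_g = (1.4×10⁻³)/(−1.18×10⁻⁴ × 1.06) = −11.2 m/s
|V_g| = √(u_g² + v_g²) = 20.9 m/s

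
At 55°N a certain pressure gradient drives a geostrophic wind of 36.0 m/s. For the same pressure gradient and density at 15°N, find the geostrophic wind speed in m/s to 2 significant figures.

110 m/s

With the same pressure gradient and density, V_g ∝ 1/f ∝ 1/sin φ.
V₂ = V₁ · sin φ₁ / sin φ₂ = 36.0 × sin 55° / sin 15°
V₂ = 36.0 × 0.8192/0.2588 = 110 m/s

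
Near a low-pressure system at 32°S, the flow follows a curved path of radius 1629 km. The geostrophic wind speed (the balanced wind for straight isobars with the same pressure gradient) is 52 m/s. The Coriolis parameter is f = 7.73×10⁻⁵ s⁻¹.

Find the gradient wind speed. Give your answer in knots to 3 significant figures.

76.9 knots

Around a low, centrifugal force acts outward with Coriolis, so pressure-gradient force balances both:
(1/ρ)|∂P/∂n| = fV + V²/R  →  V² + fR·V − fR·V_g = 0
With fR = 7.73×10⁻⁵ × 1629×10³ m = 126 m/s:
V = [−fR + √((fR)² + 4 fR V_g)]/2 = [−126 + √(126² + 4×126×52)]/2 = 39.6 m/s
Subgeostrophic (V < V_g = 52 m/s), as expected around a low.
Converting: 39.6 m/s × 1.944 = 76.9 knots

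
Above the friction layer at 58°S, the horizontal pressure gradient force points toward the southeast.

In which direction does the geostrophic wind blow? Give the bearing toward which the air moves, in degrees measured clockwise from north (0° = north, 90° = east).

The pressure-gradient force points toward the southeast (bearing 135°).
Geostrophic balance: in the Southern Hemisphere the Coriolis force deflects motion to the left, so the geostrophic wind blows 90° to the left of the pressure-gradient force (low pressure on the right).
Rotating 135° by 90° counterclockwise gives 045° — the wind blows toward the northeast.

045°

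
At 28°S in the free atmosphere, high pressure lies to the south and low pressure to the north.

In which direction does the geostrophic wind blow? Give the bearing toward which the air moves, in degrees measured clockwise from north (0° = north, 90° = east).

270°

The pressure-gradient force points toward the north (bearing 000°).
Geostrophic balance: in the Southern Hemisphere the Coriolis force deflects motion to the left, so the geostrophic wind blows 90° to the left of the pressure-gradient force (low pressure on the right).
Rotating 000° by 90° counterclockwise gives 270° — the wind blows toward the west.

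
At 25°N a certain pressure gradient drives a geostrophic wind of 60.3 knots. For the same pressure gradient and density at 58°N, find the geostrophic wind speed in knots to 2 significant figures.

30 knots

With the same pressure gradient and density, V_g ∝ 1/f ∝ 1/sin φ.
V₂ = V₁ · sin φ₁ / sin φ₂ = 60.3 × sin 25° / sin 58°
V₂ = 60.3 × 0.4226/0.8480 = 30 knots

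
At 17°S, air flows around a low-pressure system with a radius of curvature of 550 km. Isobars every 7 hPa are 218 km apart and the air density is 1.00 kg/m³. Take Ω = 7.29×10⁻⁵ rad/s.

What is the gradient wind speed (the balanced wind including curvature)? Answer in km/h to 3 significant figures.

115 km/h

Coriolis parameter at 17°S:
f = 2Ω sin φ = 2 × 7.29×10⁻⁵ × sin 17° = 4.26×10⁻⁵ s⁻¹
Pressure gradient: |∂P/∂n| = 700 Pa / 218000 m = 3.21×10⁻³ Pa/m
Geostrophic speed: V_g = |∂P/∂n|/(fρ) = 3.21×10⁻³/(4.26×10⁻⁵ × 1.00) = 75.3 m/s
Around a low, centrifugal force acts outward with Coriolis, so pressure-gradient force balances both:
(1/ρ)|∂P/∂n| = fV + V²/R  →  V² + fR·V − fR·V_g = 0
With fR = 4.26×10⁻⁵ × 550×10³ m = 23.4 m/s:
V = [−fR + √((fR)² + 4 fR V_g)]/2 = [−23.4 + √(23.4² + 4×23.4×75.3)]/2 = 31.9 m/s
Subgeostrophic (V < V_g = 75.3 m/s), as expected around a low.
Converting: 31.9 m/s × 3.6 = 115 km/h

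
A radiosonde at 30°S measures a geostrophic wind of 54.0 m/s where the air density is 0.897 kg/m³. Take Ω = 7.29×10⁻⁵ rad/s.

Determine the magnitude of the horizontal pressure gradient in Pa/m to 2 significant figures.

3.5×10⁻³ Pa/m

Coriolis parameter at 30°S:
f = 2Ω sin φ = 2 × 7.29×10⁻⁵ × sin 30° = 7.29×10⁻⁵ s⁻¹
Geostrophic balance rearranged: |∂P/∂n| = f ρ V_g
|∂P/∂n| = 7.29×10⁻⁵ × 0.897 × 54.0 = 3.53×10⁻³ Pa/m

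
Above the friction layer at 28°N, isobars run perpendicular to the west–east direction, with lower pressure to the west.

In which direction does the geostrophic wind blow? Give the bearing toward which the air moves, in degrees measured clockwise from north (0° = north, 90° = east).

000°

The pressure-gradient force points toward the west (bearing 270°).
Geostrophic balance: in the Northern Hemisphere the Coriolis force deflects motion to the right, so the geostrophic wind blows 90° to the right of the pressure-gradient force (low pressure on the left).
Rotating 270° by 90° clockwise gives 000° — the wind blows toward the north.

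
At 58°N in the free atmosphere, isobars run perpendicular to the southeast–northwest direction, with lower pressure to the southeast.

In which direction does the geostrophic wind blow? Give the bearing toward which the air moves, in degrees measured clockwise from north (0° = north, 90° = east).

225°

The pressure-gradient force points toward the southeast (bearing 135°).
Geostrophic balance: in the Northern Hemisphere the Coriolis force deflects motion to the right, so the geostrophic wind blows 90° to the right of the pressure-gradient force (low pressure on the left).
Rotating 135° by 90° clockwise gives 225° — the wind blows toward the southwest.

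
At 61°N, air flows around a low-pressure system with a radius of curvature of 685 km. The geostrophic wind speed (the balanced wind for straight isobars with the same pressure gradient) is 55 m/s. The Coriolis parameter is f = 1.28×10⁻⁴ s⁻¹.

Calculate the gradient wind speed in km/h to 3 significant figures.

Around a low, centrifugal force acts outward with Coriolis, so pressure-gradient force balances both:
(1/ρ)|∂P/∂n| = fV + V²/R  →  V² + fR·V − fR·V_g = 0
With fR = 1.28×10⁻⁴ × 685×10³ m = 87.7 m/s:
V = [−fR + √((fR)² + 4 fR V_g)]/2 = [−87.7 + √(87.7² + 4×87.7×55)]/2 = 38.3 m/s
Subgeostrophic (V < V_g = 55 m/s), as expected around a low.
Converting: 38.3 m/s × 3.6 = 138 km/h

138 km/h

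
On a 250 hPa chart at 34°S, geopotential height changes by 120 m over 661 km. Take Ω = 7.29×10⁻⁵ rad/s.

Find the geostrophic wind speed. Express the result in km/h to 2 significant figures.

79 km/h

Coriolis parameter at 34°S:
f = 2Ω sin φ = 2 × 7.29×10⁻⁵ × sin 34° = 8.15×10⁻⁵ s⁻¹
Height gradient: |∂Z/∂n| = 120 m / 661000 m = 1.82×10⁻⁴
On a pressure surface, geostrophic balance gives V_g = (g/f)|∂Z/∂n|:
V_g = 9.81 × 1.82×10⁻⁴ / 8.15×10⁻⁵ = 21.8 m/s
Converting: 21.8 m/s × 3.6 = 79 km/h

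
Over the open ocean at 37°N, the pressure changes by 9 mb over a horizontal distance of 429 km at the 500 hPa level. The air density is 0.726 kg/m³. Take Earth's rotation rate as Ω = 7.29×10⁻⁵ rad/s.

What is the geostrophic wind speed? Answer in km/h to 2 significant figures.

Coriolis parameter at 37°N:
f = 2Ω sin φ = 2 × 7.29×10⁻⁵ × sin 37° = 8.77×10⁻⁵ s⁻¹
Pressure gradient: |∂P/∂n| = 900 Pa / 429000 m = 2.10×10⁻³ Pa/m
Geostrophic balance (pressure-gradient force = Coriolis force):
V_g = (1/(fρ)) |∂P/∂n| = 2.10×10⁻³ / (8.77×10⁻⁵ × 0.726) = 32.9 m/s
Converting: 32.9 m/s × 3.6 = 120 km/h

120 km/h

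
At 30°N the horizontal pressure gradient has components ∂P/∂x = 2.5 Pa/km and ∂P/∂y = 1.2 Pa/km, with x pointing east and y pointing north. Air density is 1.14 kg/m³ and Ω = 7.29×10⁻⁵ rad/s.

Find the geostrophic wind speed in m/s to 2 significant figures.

33 m/s

Coriolis parameter at 30°N:
f = 2Ω sin φ = 2 × 7.29×10⁻⁵ × sin 30° = 7.29×10⁻⁵ s⁻¹
Component geostrophic relations (x east, y north):
u_g = −(1/(fρ)) ∂P/∂y,  v_g = (1/(fρ)) ∂P/∂x
u_g = −(1.2×10⁻³)/(7.29×10⁻⁵ × 1.14) = −14.4 m/s;  v_g = (2.5×10⁻³)/(7.29×10⁻⁵ × 1.14) = 30.1 m/s
|V_g| = √(u_g² + v_g²) = 33.4 m/s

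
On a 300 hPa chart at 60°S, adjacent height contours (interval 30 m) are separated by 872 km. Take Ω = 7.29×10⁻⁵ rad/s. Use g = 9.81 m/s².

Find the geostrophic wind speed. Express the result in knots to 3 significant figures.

Coriolis parameter at 60°S:
f = 2Ω sin φ = 2 × 7.29×10⁻⁵ × sin 60° = 1.26×10⁻⁴ s⁻¹
Height gradient: |∂Z/∂n| = 30 m / 872000 m = 3.44×10⁻⁵
On a pressure surface, geostrophic balance gives V_g = (g/f)|∂Z/∂n|:
V_g = 9.81 × 3.44×10⁻⁵ / 1.26×10⁻⁴ = 2.67 m/s
Converting: 2.67 m/s × 1.944 = 5.20 knots

5.20 knots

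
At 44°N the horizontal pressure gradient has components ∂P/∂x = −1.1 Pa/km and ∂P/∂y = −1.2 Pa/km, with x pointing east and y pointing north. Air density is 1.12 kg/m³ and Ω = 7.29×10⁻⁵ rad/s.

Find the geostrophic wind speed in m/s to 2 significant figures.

14 m/s

Coriolis parameter at 44°N:
f = 2Ω sin φ = 2 × 7.29×10⁻⁵ × sin 44° = 1.01×10⁻⁴ s⁻¹
Component geostrophic relations (x east, y north):
u_g = −(1/(fρ)) ∂P/∂y,  v_g = (1/(fρ)) ∂P/∂x
u_g = −(−1.2×10⁻³)/(1.01×10⁻⁴ × 1.12) = 10.6 m/s;  v_g = (−1.1×10⁻³)/(1.01×10⁻⁴ × 1.12) = −9.70 m/s
|V_g| = √(u_g² + v_g²) = 14.4 m/s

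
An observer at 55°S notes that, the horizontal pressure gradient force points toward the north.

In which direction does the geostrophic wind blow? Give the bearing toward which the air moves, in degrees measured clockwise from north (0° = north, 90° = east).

270°

The pressure-gradient force points toward the north (bearing 000°).
Geostrophic balance: in the Southern Hemisphere the Coriolis force deflects motion to the left, so the geostrophic wind blows 90° to the left of the pressure-gradient force (low pressure on the right).
Rotating 000° by 90° counterclockwise gives 270° — the wind blows toward the west.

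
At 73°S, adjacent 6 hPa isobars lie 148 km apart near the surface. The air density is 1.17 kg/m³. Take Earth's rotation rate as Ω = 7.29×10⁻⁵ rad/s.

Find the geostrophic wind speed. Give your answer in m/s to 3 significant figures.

Coriolis parameter at 73°S:
f = 2Ω sin φ = 2 × 7.29×10⁻⁵ × sin 73° = 1.39×10⁻⁴ s⁻¹
Pressure gradient: |∂P/∂n| = 600 Pa / 148000 m = 4.05×10⁻³ Pa/m
Geostrophic balance (pressure-gradient force = Coriolis force):
V_g = (1/(fρ)) |∂P/∂n| = 4.05×10⁻³ / (1.39×10⁻⁴ × 1.17) = 24.9 m/s

24.9 m/s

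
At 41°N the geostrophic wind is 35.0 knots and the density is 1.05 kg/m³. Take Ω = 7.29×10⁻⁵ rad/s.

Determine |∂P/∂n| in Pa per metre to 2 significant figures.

1.8×10⁻³ Pa/m

Coriolis parameter at 41°N:
f = 2Ω sin φ = 2 × 7.29×10⁻⁵ × sin 41° = 9.57×10⁻⁵ s⁻¹
Wind speed in SI: 35.0 knots = 18.0 m/s
Geostrophic balance rearranged: |∂P/∂n| = f ρ V_g
|∂P/∂n| = 9.57×10⁻⁵ × 1.05 × 18.0 = 1.81×10⁻³ Pa/m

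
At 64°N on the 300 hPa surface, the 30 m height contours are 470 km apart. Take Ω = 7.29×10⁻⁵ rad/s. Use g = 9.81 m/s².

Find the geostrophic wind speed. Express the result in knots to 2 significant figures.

Coriolis parameter at 64°N:
f = 2Ω sin φ = 2 × 7.29×10⁻⁵ × sin 64° = 1.31×10⁻⁴ s⁻¹
Height gradient: |∂Z/∂n| = 30 m / 470000 m = 6.38×10⁻⁵
On a pressure surface, geostrophic balance gives V_g = (g/f)|∂Z/∂n|:
V_g = 9.81 × 6.38×10⁻⁵ / 1.31×10⁻⁴ = 4.78 m/s
Converting: 4.78 m/s × 1.944 = 9.3 knots

9.3 knots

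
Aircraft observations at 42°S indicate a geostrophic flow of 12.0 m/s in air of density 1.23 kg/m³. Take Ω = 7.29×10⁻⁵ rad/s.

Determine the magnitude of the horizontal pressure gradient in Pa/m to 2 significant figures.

Coriolis parameter at 42°S:
f = 2Ω sin φ = 2 × 7.29×10⁻⁵ × sin 42° = 9.76×10⁻⁵ s⁻¹
Geostrophic balance rearranged: |∂P/∂n| = f ρ V_g
|∂P/∂n| = 9.76×10⁻⁵ × 1.23 × 12.0 = 1.44×10⁻³ Pa/m

1.4×10⁻³ Pa/m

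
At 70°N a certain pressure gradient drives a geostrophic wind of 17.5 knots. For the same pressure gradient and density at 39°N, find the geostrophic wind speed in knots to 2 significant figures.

26 knots

With the same pressure gradient and density, V_g ∝ 1/f ∝ 1/sin φ.
V₂ = V₁ · sin φ₁ / sin φ₂ = 17.5 × sin 70° / sin 39°
V₂ = 17.5 × 0.9397/0.6293 = 26 knots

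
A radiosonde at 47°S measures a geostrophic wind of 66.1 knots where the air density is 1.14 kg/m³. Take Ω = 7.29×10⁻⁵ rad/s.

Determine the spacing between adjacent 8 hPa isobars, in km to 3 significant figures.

194 km

Coriolis parameter at 47°S:
f = 2Ω sin φ = 2 × 7.29×10⁻⁵ × sin 47° = 1.07×10⁻⁴ s⁻¹
Wind speed in SI: 66.1 knots = 34.0 m/s
Geostrophic balance rearranged: |∂P/∂n| = f ρ V_g
|∂P/∂n| = 1.07×10⁻⁴ × 1.14 × 34.0 = 4.13×10⁻³ Pa/m
Isobar spacing: Δn = ΔP/|∂P/∂n| = 800 Pa / 4.13×10⁻³ Pa/m = 193535 m ≈ 194 km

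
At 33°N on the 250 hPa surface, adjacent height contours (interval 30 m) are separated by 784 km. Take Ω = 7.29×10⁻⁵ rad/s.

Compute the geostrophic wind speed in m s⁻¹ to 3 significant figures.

Coriolis parameter at 33°N:
f = 2Ω sin φ = 2 × 7.29×10⁻⁵ × sin 33° = 7.94×10⁻⁵ s⁻¹
Height gradient: |∂Z/∂n| = 30 m / 784000 m = 3.83×10⁻⁵
On a pressure surface, geostrophic balance gives V_g = (g/f)|∂Z/∂n|:
V_g = 9.81 × 3.83×10⁻⁵ / 7.94×10⁻⁵ = 4.73 m/s

4.73 m s⁻¹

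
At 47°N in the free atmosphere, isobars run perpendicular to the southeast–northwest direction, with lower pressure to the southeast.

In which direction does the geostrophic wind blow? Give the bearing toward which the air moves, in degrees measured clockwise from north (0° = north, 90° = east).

The pressure-gradient force points toward the southeast (bearing 135°).
Geostrophic balance: in the Northern Hemisphere the Coriolis force deflects motion to the right, so the geostrophic wind blows 90° to the right of the pressure-gradient force (low pressure on the left).
Rotating 135° by 90° clockwise gives 225° — the wind blows toward the southwest.

225°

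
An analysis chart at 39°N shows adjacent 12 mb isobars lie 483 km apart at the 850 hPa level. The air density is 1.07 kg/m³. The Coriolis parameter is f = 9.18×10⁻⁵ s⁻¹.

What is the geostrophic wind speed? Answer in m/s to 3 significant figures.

Pressure gradient: |∂P/∂n| = 1200 Pa / 483000 m = 2.48×10⁻³ Pa/m
Geostrophic balance (pressure-gradient force = Coriolis force):
V_g = (1/(fρ)) |∂P/∂n| = 2.48×10⁻³ / (9.18×10⁻⁵ × 1.07) = 25.3 m/s

25.3 m/s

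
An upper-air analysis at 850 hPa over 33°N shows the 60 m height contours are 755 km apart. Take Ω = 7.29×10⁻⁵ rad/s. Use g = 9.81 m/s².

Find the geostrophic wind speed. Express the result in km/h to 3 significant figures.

35.3 km/h

Coriolis parameter at 33°N:
f = 2Ω sin φ = 2 × 7.29×10⁻⁵ × sin 33° = 7.94×10⁻⁵ s⁻¹
Height gradient: |∂Z/∂n| = 60 m / 755000 m = 7.95×10⁻⁵
On a pressure surface, geostrophic balance gives V_g = (g/f)|∂Z/∂n|:
V_g = 9.81 × 7.95×10⁻⁵ / 7.94×10⁻⁵ = 9.82 m/s
Converting: 9.82 m/s × 3.6 = 35.3 km/h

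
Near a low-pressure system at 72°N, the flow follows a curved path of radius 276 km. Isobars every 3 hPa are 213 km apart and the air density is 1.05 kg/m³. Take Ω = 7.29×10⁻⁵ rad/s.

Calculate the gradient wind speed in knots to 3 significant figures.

15.6 knots

Coriolis parameter at 72°N:
f = 2Ω sin φ = 2 × 7.29×10⁻⁵ × sin 72° = 1.39×10⁻⁴ s⁻¹
Pressure gradient: |∂P/∂n| = 300 Pa / 213000 m = 1.41×10⁻³ Pa/m
Geostrophic speed: V_g = |∂P/∂n|/(fρ) = 1.41×10⁻³/(1.39×10⁻⁴ × 1.05) = 9.67 m/s
Around a low, centrifugal force acts outward with Coriolis, so pressure-gradient force balances both:
(1/ρ)|∂P/∂n| = fV + V²/R  →  V² + fR·V − fR·V_g = 0
With fR = 1.39×10⁻⁴ × 276×10³ m = 38.3 m/s:
V = [−fR + √((fR)² + 4 fR V_g)]/2 = [−38.3 + √(38.3² + 4×38.3×9.67)]/2 = 8 m/s
Subgeostrophic (V < V_g = 9.67 m/s), as expected around a low.
Converting: 8 m/s × 1.944 = 15.6 knots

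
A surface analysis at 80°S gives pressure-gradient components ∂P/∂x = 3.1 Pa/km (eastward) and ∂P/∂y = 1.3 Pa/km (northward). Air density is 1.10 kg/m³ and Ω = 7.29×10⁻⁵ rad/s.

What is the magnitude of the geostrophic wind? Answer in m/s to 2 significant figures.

21 m/s

Coriolis parameter at 80°S:
f = 2Ω sin φ = 2 × 7.29×10⁻⁵ × sin 80° = 1.44×10⁻⁴ s⁻¹
In the Southern Hemisphere f is negative: f = −1.44×10⁻⁴ s⁻¹.
Component geostrophic relations (x east, y north):
u_g = −(1/(fρ)) ∂P/∂y,  v_g = (1/(fρ)) ∂P/∂x
u_g = −(1.3×10⁻³)/(−1.44×10⁻⁴ × 1.10) = 8.23 m/s;  v_g = (3.1×10⁻³)/(−1.44×10⁻⁴ × 1.10) = −19.6 m/s
|V_g| = √(u_g² + v_g²) = 21.3 m/s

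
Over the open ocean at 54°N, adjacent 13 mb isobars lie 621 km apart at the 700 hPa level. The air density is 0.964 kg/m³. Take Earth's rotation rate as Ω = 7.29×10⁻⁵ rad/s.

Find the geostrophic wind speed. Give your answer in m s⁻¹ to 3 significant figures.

18.4 m s⁻¹

Coriolis parameter at 54°N:
f = 2Ω sin φ = 2 × 7.29×10⁻⁵ × sin 54° = 1.18×10⁻⁴ s⁻¹
Pressure gradient: |∂P/∂n| = 1300 Pa / 621000 m = 2.09×10⁻³ Pa/m
Geostrophic balance (pressure-gradient force = Coriolis force):
V_g = (1/(fρ)) |∂P/∂n| = 2.09×10⁻³ / (1.18×10⁻⁴ × 0.964) = 18.4 m/s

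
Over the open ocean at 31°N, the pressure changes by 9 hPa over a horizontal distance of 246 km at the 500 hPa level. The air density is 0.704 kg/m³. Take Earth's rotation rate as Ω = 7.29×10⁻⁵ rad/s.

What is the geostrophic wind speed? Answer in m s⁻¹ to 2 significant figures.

69 m s⁻¹

Coriolis parameter at 31°N:
f = 2Ω sin φ = 2 × 7.29×10⁻⁵ × sin 31° = 7.51×10⁻⁵ s⁻¹
Pressure gradient: |∂P/∂n| = 900 Pa / 246000 m = 3.66×10⁻³ Pa/m
Geostrophic balance (pressure-gradient force = Coriolis force):
V_g = (1/(fρ)) |∂P/∂n| = 3.66×10⁻³ / (7.51×10⁻⁵ × 0.704) = 69.2 m/s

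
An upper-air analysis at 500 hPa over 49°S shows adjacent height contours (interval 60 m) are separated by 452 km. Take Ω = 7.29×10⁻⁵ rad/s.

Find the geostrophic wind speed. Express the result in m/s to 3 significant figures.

Coriolis parameter at 49°S:
f = 2Ω sin φ = 2 × 7.29×10⁻⁵ × sin 49° = 1.10×10⁻⁴ s⁻¹
Height gradient: |∂Z/∂n| = 60 m / 452000 m = 1.33×10⁻⁴
On a pressure surface, geostrophic balance gives V_g = (g/f)|∂Z/∂n|:
V_g = 9.81 × 1.33×10⁻⁴ / 1.10×10⁻⁴ = 11.8 m/s

11.8 m/s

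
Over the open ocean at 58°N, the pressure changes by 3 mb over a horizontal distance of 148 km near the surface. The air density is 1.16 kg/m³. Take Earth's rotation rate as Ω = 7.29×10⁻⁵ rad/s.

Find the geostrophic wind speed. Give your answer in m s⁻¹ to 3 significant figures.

14.1 m s⁻¹

Coriolis parameter at 58°N:
f = 2Ω sin φ = 2 × 7.29×10⁻⁵ × sin 58° = 1.24×10⁻⁴ s⁻¹
Pressure gradient: |∂P/∂n| = 300 Pa / 148000 m = 2.03×10⁻³ Pa/m
Geostrophic balance (pressure-gradient force = Coriolis force):
V_g = (1/(fρ)) |∂P/∂n| = 2.03×10⁻³ / (1.24×10⁻⁴ × 1.16) = 14.1 m/s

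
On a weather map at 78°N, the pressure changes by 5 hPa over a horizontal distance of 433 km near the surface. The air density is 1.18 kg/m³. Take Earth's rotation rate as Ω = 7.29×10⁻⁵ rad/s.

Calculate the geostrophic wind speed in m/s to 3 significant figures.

6.86 m/s

Coriolis parameter at 78°N:
f = 2Ω sin φ = 2 × 7.29×10⁻⁵ × sin 78° = 1.43×10⁻⁴ s⁻¹
Pressure gradient: |∂P/∂n| = 500 Pa / 433000 m = 1.15×10⁻³ Pa/m
Geostrophic balance (pressure-gradient force = Coriolis force):
V_g = (1/(fρ)) |∂P/∂n| = 1.15×10⁻³ / (1.43×10⁻⁴ × 1.18) = 6.86 m/s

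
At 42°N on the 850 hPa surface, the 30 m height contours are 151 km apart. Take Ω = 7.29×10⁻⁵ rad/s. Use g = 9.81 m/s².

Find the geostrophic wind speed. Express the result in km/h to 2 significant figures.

Coriolis parameter at 42°N:
f = 2Ω sin φ = 2 × 7.29×10⁻⁵ × sin 42° = 9.76×10⁻⁵ s⁻¹
Height gradient: |∂Z/∂n| = 30 m / 151000 m = 1.99×10⁻⁴
On a pressure surface, geostrophic balance gives V_g = (g/f)|∂Z/∂n|:
V_g = 9.81 × 1.99×10⁻⁴ / 9.76×10⁻⁵ = 20.0 m/s
Converting: 20.0 m/s × 3.6 = 72 km/h

72 km/h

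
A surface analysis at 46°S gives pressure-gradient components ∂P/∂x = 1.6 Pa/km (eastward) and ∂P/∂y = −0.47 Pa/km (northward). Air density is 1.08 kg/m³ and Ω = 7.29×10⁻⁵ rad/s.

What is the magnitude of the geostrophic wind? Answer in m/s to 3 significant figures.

14.7 m/s

Coriolis parameter at 46°S:
f = 2Ω sin φ = 2 × 7.29×10⁻⁵ × sin 46° = 1.05×10⁻⁴ s⁻¹
In the Southern Hemisphere f is negative: f = −1.05×10⁻⁴ s⁻¹.
Component geostrophic relations (x east, y north):
u_g = −(1/(fρ)) ∂P/∂y,  v_g = (1/(fρ)) ∂P/∂x
u_g = −(−0.47×10⁻³)/(−1.05×10⁻⁴ × 1.08) = −4.15 m/s;  v_g = (1.6×10⁻³)/(−1.05×10⁻⁴ × 1.08) = −14.1 m/s
|V_g| = √(u_g² + v_g²) = 14.7 m/s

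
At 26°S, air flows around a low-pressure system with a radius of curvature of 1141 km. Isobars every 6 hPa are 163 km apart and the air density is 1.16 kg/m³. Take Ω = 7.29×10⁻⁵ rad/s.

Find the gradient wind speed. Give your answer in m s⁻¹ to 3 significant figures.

33.9 m s⁻¹

Coriolis parameter at 26°S:
f = 2Ω sin φ = 2 × 7.29×10⁻⁵ × sin 26° = 6.39×10⁻⁵ s⁻¹
Pressure gradient: |∂P/∂n| = 600 Pa / 163000 m = 3.68×10⁻³ Pa/m
Geostrophic speed: V_g = |∂P/∂n|/(fρ) = 3.68×10⁻³/(6.39×10⁻⁵ × 1.16) = 49.6 m/s
Around a low, centrifugal force acts outward with Coriolis, so pressure-gradient force balances both:
(1/ρ)|∂P/∂n| = fV + V²/R  →  V² + fR·V − fR·V_g = 0
With fR = 6.39×10⁻⁵ × 1141×10³ m = 72.9 m/s:
V = [−fR + √((fR)² + 4 fR V_g)]/2 = [−72.9 + √(72.9² + 4×72.9×49.6)]/2 = 33.9 m/s
Subgeostrophic (V < V_g = 49.6 m/s), as expected around a low.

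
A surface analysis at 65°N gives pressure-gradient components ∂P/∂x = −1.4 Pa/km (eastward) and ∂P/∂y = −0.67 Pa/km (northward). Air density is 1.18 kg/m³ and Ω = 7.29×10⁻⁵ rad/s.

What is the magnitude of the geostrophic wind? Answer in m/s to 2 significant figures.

10.0 m/s

Coriolis parameter at 65°N:
f = 2Ω sin φ = 2 × 7.29×10⁻⁵ × sin 65° = 1.32×10⁻⁴ s⁻¹
Component geostrophic relations (x east, y north):
u_g = −(1/(fρ)) ∂P/∂y,  v_g = (1/(fρ)) ∂P/∂x
u_g = −(−0.67×10⁻³)/(1.32×10⁻⁴ × 1.18) = 4.30 m/s;  v_g = (−1.4×10⁻³)/(1.32×10⁻⁴ × 1.18) = −8.98 m/s
|V_g| = √(u_g² + v_g²) = 9.95 m/s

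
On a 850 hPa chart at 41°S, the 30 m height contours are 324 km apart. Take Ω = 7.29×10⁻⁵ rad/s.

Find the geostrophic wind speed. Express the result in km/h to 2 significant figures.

34 km/h

Coriolis parameter at 41°S:
f = 2Ω sin φ = 2 × 7.29×10⁻⁵ × sin 41° = 9.57×10⁻⁵ s⁻¹
Height gradient: |∂Z/∂n| = 30 m / 324000 m = 9.26×10⁻⁵
On a pressure surface, geostrophic balance gives V_g = (g/f)|∂Z/∂n|:
V_g = 9.81 × 9.26×10⁻⁵ / 9.57×10⁻⁵ = 9.50 m/s
Converting: 9.50 m/s × 3.6 = 34 km/h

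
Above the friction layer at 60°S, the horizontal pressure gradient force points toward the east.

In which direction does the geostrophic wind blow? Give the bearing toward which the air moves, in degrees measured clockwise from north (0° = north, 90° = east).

The pressure-gradient force points toward the east (bearing 090°).
Geostrophic balance: in the Southern Hemisphere the Coriolis force deflects motion to the left, so the geostrophic wind blows 90° to the left of the pressure-gradient force (low pressure on the right).
Rotating 090° by 90° counterclockwise gives 000° — the wind blows toward the north.

000°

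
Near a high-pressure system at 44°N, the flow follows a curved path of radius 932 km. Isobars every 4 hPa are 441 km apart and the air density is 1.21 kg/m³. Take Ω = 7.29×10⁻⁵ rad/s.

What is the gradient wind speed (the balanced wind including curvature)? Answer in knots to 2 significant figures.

Coriolis parameter at 44°N:
f = 2Ω sin φ = 2 × 7.29×10⁻⁵ × sin 44° = 1.01×10⁻⁴ s⁻¹
Pressure gradient: |∂P/∂n| = 400 Pa / 441000 m = 9.07×10⁻⁴ Pa/m
Geostrophic speed: V_g = |∂P/∂n|/(fρ) = 9.07×10⁻⁴/(1.01×10⁻⁴ × 1.21) = 7.40 m/s
Around a high, pressure-gradient force acts outward with centrifugal, so Coriolis balances both:
fV = (1/ρ)|∂P/∂n| + V²/R  →  V² − fR·V + fR·V_g = 0
With fR = 1.01×10⁻⁴ × 932×10³ m = 94.4 m/s:
V = [fR − √((fR)² − 4 fR V_g)]/2 = [94.4 − √(94.4² − 4×94.4×7.4)]/2 = 8.1 m/s
Supergeostrophic (V > V_g = 7.4 m/s), as expected around a high.
Converting: 8.1 m/s × 1.944 = 16 knots

16 knots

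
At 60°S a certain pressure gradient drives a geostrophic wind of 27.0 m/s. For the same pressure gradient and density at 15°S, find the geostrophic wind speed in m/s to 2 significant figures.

90 m/s

With the same pressure gradient and density, V_g ∝ 1/f ∝ 1/sin φ.
V₂ = V₁ · sin φ₁ / sin φ₂ = 27.0 × sin 60° / sin 15°
V₂ = 27.0 × 0.8660/0.2588 = 90 m/s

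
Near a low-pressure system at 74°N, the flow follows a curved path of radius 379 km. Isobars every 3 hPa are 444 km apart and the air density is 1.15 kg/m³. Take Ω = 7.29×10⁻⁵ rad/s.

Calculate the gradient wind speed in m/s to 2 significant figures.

3.9 m/s

Coriolis parameter at 74°N:
f = 2Ω sin φ = 2 × 7.29×10⁻⁵ × sin 74° = 1.40×10⁻⁴ s⁻¹
Pressure gradient: |∂P/∂n| = 300 Pa / 444000 m = 6.76×10⁻⁴ Pa/m
Geostrophic speed: V_g = |∂P/∂n|/(fρ) = 6.76×10⁻⁴/(1.40×10⁻⁴ × 1.15) = 4.19 m/s
Around a low, centrifugal force acts outward with Coriolis, so pressure-gradient force balances both:
(1/ρ)|∂P/∂n| = fV + V²/R  →  V² + fR·V − fR·V_g = 0
With fR = 1.40×10⁻⁴ × 379×10³ m = 53.1 m/s:
V = [−fR + √((fR)² + 4 fR V_g)]/2 = [−53.1 + √(53.1² + 4×53.1×4.19)]/2 = 3.91 m/s
Subgeostrophic (V < V_g = 4.19 m/s), as expected around a low.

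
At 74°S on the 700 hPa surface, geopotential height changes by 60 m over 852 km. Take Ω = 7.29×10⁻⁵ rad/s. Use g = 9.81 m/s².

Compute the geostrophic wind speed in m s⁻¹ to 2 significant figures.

4.9 m s⁻¹

Coriolis parameter at 74°S:
f = 2Ω sin φ = 2 × 7.29×10⁻⁵ × sin 74° = 1.40×10⁻⁴ s⁻¹
Height gradient: |∂Z/∂n| = 60 m / 852000 m = 7.04×10⁻⁵
On a pressure surface, geostrophic balance gives V_g = (g/f)|∂Z/∂n|:
V_g = 9.81 × 7.04×10⁻⁵ / 1.40×10⁻⁴ = 4.93 m/s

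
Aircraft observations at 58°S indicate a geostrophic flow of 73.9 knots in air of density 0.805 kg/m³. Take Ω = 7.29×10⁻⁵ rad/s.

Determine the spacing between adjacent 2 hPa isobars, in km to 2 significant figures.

53 km

Coriolis parameter at 58°S:
f = 2Ω sin φ = 2 × 7.29×10⁻⁵ × sin 58° = 1.24×10⁻⁴ s⁻¹
Wind speed in SI: 73.9 knots = 38.0 m/s
Geostrophic balance rearranged: |∂P/∂n| = f ρ V_g
|∂P/∂n| = 1.24×10⁻⁴ × 0.805 × 38.0 = 3.78×10⁻³ Pa/m
Isobar spacing: Δn = ΔP/|∂P/∂n| = 200 Pa / 3.78×10⁻³ Pa/m = 52853 m ≈ 53 km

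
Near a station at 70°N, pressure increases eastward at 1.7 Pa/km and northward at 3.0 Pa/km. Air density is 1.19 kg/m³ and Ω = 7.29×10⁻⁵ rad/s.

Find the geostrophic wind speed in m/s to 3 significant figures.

21.1 m/s

Coriolis parameter at 70°N:
f = 2Ω sin φ = 2 × 7.29×10⁻⁵ × sin 70° = 1.37×10⁻⁴ s⁻¹
Component geostrophic relations (x east, y north):
u_g = −(1/(fρ)) ∂P/∂y,  v_g = (1/(fρ)) ∂P/∂x
u_g = −(3.0×10⁻³)/(1.37×10⁻⁴ × 1.19) = −18.4 m/s;  v_g = (1.7×10⁻³)/(1.37×10⁻⁴ × 1.19) = 10.4 m/s
|V_g| = √(u_g² + v_g²) = 21.1 m/s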